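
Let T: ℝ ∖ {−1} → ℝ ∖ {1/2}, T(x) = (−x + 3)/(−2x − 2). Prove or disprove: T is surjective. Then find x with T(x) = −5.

-7/11

For any y ≠ 1/2, solving y(−2x − 2) = −x + 3 for x gives a well-defined x ≠ −1. So T is surjective.
Solving T(x) = −5: cross-multiplying gives −x + 3 = −5(−2x − 2), which rearranges to −11x = 7, so x = −7/11.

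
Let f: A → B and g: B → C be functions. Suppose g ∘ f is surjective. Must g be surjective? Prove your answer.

surjective

Let c ∈ C. Since g ∘ f is surjective, some a ∈ A has g(f(a)) = c. Then b = f(a) ∈ B satisfies g(b) = c. So g is surjective.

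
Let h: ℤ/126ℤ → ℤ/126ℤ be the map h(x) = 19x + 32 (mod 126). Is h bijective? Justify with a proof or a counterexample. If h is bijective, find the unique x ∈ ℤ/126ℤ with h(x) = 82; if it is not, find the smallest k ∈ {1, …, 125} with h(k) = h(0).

122

Recall that h is injective when h(s) = h(t) forces s = t.
If h(s) = h(t), then 19s ≡ 19t (mod 126). Because gcd(19, 126) = 1, we may cancel 19 to get s ≡ t (mod 126).
We now compute 19⁻¹ mod 126 explicitly. Euclid's algorithm: 126 = 6·19 + 12, 19 = 1·12 + 7, 12 = 1·7 + 5, 7 = 1·5 + 2, 5 = 2·2 + 1; back-substituting gives 1 = 73·19 − 11·126, so 19⁻¹ ≡ 73 (mod 126).
For any y ∈ ℤ/126ℤ, x = 73(y − 32) mod 126 satisfies h(x) = 19·73(y − 32) + 32 ≡ y (since 19·73 ≡ 1 mod 126). So every y has a preimage.
Thus h is bijective.
Since h is bijective, we compute h⁻¹(82): solve 19x + 32 ≡ 82 (mod 126), i.e. 19x ≡ 50 (mod 126).
Multiplying by 19⁻¹ = 73 gives x ≡ 73·50 = 3650 = 28·126 + 122 ≡ 122 (mod 126).
Check: h(122) = 19·122 + 32 = 2350 = 18·126 + 82 ≡ 82 (mod 126).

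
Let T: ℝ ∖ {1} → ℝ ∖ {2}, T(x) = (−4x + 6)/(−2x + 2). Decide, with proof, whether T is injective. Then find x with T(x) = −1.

Suppose T(s) = T(t). Cross-multiplying: (−4s + 6)(−2t + 2) = (−4t + 6)(−2s + 2).
Expanding both sides and cancelling the symmetric terms leaves 4·(s − t) = 0. Since 4 ≠ 0, s = t. So T is injective.
Solving T(x) = −1: cross-multiplying gives −4x + 6 = −1(−2x + 2), which rearranges to −6x = −8, so x = 4/3.

4/3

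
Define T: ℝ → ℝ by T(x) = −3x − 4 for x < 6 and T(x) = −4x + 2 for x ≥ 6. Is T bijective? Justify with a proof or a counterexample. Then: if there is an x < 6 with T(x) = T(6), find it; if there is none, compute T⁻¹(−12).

8/3

Both pieces are strictly decreasing (slopes −3 and −4), so each is injective on its own interval.
The left piece maps (−∞, 6) onto (−22, ∞); the right piece maps [6, ∞) onto (−∞, −22].
Since −22 = −22, the images partition ℝ: T is injective and surjective, hence bijective.
Because the two images are disjoint, no x < 6 has T(x) = T(6), so we compute T⁻¹(−12): −12 lies in (−22, ∞), so solve −3x − 4 = −12: x = (−12 + 4)/(−3) = 8/3.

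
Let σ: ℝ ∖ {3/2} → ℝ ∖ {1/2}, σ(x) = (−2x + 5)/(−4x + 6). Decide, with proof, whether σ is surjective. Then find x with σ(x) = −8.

53/34

For any y ≠ 1/2, solving y(−4x + 6) = −2x + 5 for x gives a well-defined x ≠ 3/2. So σ is surjective.
Solving σ(x) = −8: cross-multiplying gives −2x + 5 = −8(−4x + 6), which rearranges to −34x = −53, so x = 53/34.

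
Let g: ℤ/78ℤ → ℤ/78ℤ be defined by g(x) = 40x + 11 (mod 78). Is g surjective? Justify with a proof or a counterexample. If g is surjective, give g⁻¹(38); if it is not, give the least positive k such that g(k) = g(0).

Since gcd(40, 78) = 2, we have 40x ≡ 0 (mod 2) for all x, so g(x) ≡ 1 (mod 2).
But 0 ≢ 1 (mod 2), so 0 ∈ ℤ/78ℤ has no preimage. Hence g is not surjective.
Since g is not surjective, we find the least positive k with g(k) = g(0): this means 40k ≡ 0 (mod 78), i.e. 78 ∣ 40k. Since gcd(40, 78) = 2, dividing through by 2 this holds exactly when 39 ∣ 20k, and as gcd(20, 39) = 1, exactly when 39 ∣ k.
The smallest positive such k is 39.

39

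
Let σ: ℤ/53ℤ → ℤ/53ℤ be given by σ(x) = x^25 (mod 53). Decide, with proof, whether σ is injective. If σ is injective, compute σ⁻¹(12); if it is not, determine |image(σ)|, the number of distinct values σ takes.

Since 53 is prime, the nonzero elements of ℤ/53ℤ form a cyclic group of order 52.
As gcd(25, 52) = 1, raising to the 25th power is a bijection on this group: if x_1^25 ≡ x_2^25 then (x_1x_2^{−1})^25 = 1, and the only element of order dividing gcd(25, 52) = 1 is 1, so x_1 = x_2.
With σ(0) = 0 this makes σ injective on all of ℤ/53ℤ, hence bijective (finite equal-size domain and codomain). In particular σ is injective.
Since σ is injective, we find the preimage of 12. The inverse of x ↦ x^25 on (ℤ/53ℤ)^× is x ↦ x^25, because 25·25 = 625 = 12·52 + 1 ≡ 1 (mod 52) and x^{52} = 1 for x ≠ 0 (Fermat). So σ⁻¹(12) = 12^25 mod 53.
Repeated squaring mod 53: 12^1 ≡ 12, 12^2 ≡ 12² = 144 ≡ 38, 12^4 ≡ 38² = 1444 ≡ 13, 12^8 ≡ 13² = 169 ≡ 10, 12^16 ≡ 10² = 100 ≡ 47. Since 25 = 16 + 8 + 1, 12^25 ≡ 47·10·12: 47·10 = 470 ≡ 46, then 46·12 = 552 ≡ 22. So 12^25 ≡ 22 (mod 53).
Hence σ⁻¹(12) = 22.

22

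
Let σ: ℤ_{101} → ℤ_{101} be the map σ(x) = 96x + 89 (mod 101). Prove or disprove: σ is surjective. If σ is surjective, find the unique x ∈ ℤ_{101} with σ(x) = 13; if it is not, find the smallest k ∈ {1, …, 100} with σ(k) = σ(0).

Since gcd(96, 101) = 1, 96 is invertible modulo 101. Euclid's algorithm: 101 = 1·96 + 5, 96 = 19·5 + 1; back-substituting gives 1 = 20·96 − 19·101, so 96⁻¹ ≡ 20 (mod 101).
For any y ∈ ℤ_{101}, x = 20(y − 89) mod 101 satisfies σ(x) = 96·20(y − 89) + 89 ≡ y (since 96·20 ≡ 1 mod 101). So every y has a preimage.
Hence σ is surjective.
Since σ is surjective, we compute σ⁻¹(13): solve 96x + 89 ≡ 13 (mod 101), i.e. 96x ≡ 25 (mod 101).
Multiplying by 96⁻¹ = 20 gives x ≡ 20·25 = 500 = 4·101 + 96 ≡ 96 (mod 101).
Check: σ(96) = 96·96 + 89 = 9305 = 92·101 + 13 ≡ 13 (mod 101).

96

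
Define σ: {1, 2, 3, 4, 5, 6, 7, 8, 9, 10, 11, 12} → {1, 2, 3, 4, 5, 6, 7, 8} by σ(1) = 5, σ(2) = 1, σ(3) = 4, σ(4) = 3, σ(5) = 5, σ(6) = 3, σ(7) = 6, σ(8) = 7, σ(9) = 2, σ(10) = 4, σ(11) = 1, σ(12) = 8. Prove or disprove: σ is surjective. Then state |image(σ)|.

8

Every element of the codomain has a preimage: 1 = σ(2), 2 = σ(9), 3 = σ(4), 4 = σ(3), 5 = σ(1), 6 = σ(7), 7 = σ(8), 8 = σ(12).
Hence σ is surjective.
The image of σ is {1, 2, 3, 4, 5, 6, 7, 8}, which has 8 elements.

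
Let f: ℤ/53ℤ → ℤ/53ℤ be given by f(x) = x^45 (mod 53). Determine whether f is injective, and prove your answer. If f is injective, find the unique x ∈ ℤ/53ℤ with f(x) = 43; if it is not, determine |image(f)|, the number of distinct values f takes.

9

Since 53 is prime, the nonzero elements of ℤ/53ℤ form a cyclic group of order 52.
As gcd(45, 52) = 1, raising to the 45th power is a bijection on this group: if s^45 ≡ t^45 then (st^{−1})^45 = 1, and the only element of order dividing gcd(45, 52) = 1 is 1, so s = t.
With f(0) = 0 this makes f injective on all of ℤ/53ℤ, hence bijective (finite equal-size domain and codomain). In particular f is injective.
Since f is injective, we find the preimage of 43. The inverse of x ↦ x^45 on (ℤ/53ℤ)^× is x ↦ x^37, because 45·37 = 1665 = 32·52 + 1 ≡ 1 (mod 52) and x^{52} = 1 for x ≠ 0 (Fermat). So f⁻¹(43) = 43^37 mod 53.
Repeated squaring mod 53: 43^1 ≡ 43, 43^2 ≡ 43² = 1849 ≡ 47, 43^4 ≡ 47² = 2209 ≡ 36, 43^8 ≡ 36² = 1296 ≡ 24, 43^16 ≡ 24² = 576 ≡ 46, 43^32 ≡ 46² = 2116 ≡ 49. Since 37 = 32 + 4 + 1, 43^37 ≡ 49·36·43: 49·36 = 1764 ≡ 15, then 15·43 = 645 ≡ 9. So 43^37 ≡ 9 (mod 53).
Hence f⁻¹(43) = 9.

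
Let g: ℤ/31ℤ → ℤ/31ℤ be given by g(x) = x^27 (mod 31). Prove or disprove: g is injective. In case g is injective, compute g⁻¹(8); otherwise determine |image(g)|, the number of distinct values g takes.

g(1) = 1^27 = 1.
g(5): Repeated squaring mod 31: 5^1 ≡ 5, 5^2 ≡ 5² = 25, 5^4 ≡ 25² = 625 ≡ 5, 5^8 ≡ 5² = 25, 5^16 ≡ 25² = 625 ≡ 5. Since 27 = 16 + 8 + 2 + 1, 5^27 ≡ 5·25·25·5: 5·25 = 125 ≡ 1, then 1·25 = 25, then 25·5 = 125 ≡ 1. So 5^27 ≡ 1 (mod 31).
So g(1) = g(5) = 1 while 1 ≠ 5, so g is not injective.
Since g is not injective, we determine |image(g)|. Computing x^27 mod 31 for each x (by repeated squaring, reducing mod 31 at every step), the values g(0), g(1), …, g(30) are: 0, 1, 4, 23, 16, 1, 30, 16, 2, 2, 4, 15, 27, 23, 2, 23, 8, 29, 8, 4, 16, 27, 29, 29, 15, 1, 30, 15, 8, 27, 30.
The distinct values are {0, 1, 2, 4, 8, 15, 16, 23, 27, 29, 30}; there are 11 of them.

11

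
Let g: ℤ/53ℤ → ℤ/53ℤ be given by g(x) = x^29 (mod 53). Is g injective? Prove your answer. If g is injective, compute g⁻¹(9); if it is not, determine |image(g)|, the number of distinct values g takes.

29

Since 53 is prime, the nonzero elements of ℤ/53ℤ form a cyclic group of order 52.
As gcd(29, 52) = 1, raising to the 29th power is a bijection on this group: if x_1^29 ≡ x_2^29 then (x_1x_2^{−1})^29 = 1, and the only element of order dividing gcd(29, 52) = 1 is 1, so x_1 = x_2.
With g(0) = 0 this makes g injective on all of ℤ/53ℤ, hence bijective (finite equal-size domain and codomain). In particular g is injective.
Since g is injective, we find the preimage of 9. The inverse of x ↦ x^29 on (ℤ/53ℤ)^× is x ↦ x^9, because 29·9 = 261 = 5·52 + 1 ≡ 1 (mod 52) and x^{52} = 1 for x ≠ 0 (Fermat). So g⁻¹(9) = 9^9 mod 53.
Repeated squaring mod 53: 9^1 ≡ 9, 9^2 ≡ 9² = 81 ≡ 28, 9^4 ≡ 28² = 784 ≡ 42, 9^8 ≡ 42² = 1764 ≡ 15. Since 9 = 8 + 1, 9^9 ≡ 15·9: 15·9 = 135 ≡ 29. So 9^9 ≡ 29 (mod 53).
Hence g⁻¹(9) = 29.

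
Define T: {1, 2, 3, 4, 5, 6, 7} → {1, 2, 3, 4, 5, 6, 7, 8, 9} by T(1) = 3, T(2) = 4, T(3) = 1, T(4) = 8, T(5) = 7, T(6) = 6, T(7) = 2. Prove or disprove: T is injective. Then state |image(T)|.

The values T(1), …, T(7) are 3, 4, 1, 8, 7, 6, 2 — all distinct.
So T(s) = T(t) only when s = t, and T is injective.
The image of T is {1, 2, 3, 4, 6, 7, 8}, which has 7 elements.

7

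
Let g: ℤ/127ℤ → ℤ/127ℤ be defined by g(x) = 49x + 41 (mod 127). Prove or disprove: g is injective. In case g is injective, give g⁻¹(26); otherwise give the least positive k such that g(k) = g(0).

93

By definition, g is injective if g(x_1) = g(x_2) implies x_1 = x_2.
If g(x_1) = g(x_2), then 49x_1 ≡ 49x_2 (mod 127). Because gcd(49, 127) = 1, we may cancel 49 to get x_1 ≡ x_2 (mod 127).
Thus g is injective.
We now compute 49⁻¹ mod 127 explicitly. Euclid's algorithm: 127 = 2·49 + 29, 49 = 1·29 + 20, 29 = 1·20 + 9, 20 = 2·9 + 2, 9 = 4·2 + 1; back-substituting gives 1 = 70·49 − 27·127, so 49⁻¹ ≡ 70 (mod 127).
Since g is injective, we compute g⁻¹(26): solve 49x + 41 ≡ 26 (mod 127), i.e. 49x ≡ 112 (mod 127).
Multiplying by 49⁻¹ = 70 gives x ≡ 70·112 = 7840 = 61·127 + 93 ≡ 93 (mod 127).
Check: g(93) = 49·93 + 41 = 4598 = 36·127 + 26 ≡ 26 (mod 127).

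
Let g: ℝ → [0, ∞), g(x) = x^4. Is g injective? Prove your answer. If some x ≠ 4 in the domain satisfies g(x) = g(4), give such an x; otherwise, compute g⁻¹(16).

g(4) = 256 = (−4)^4 = g(−4) (since 4 is even), with 4 ≠ −4. So g is not injective.
For the follow-up, such an x exists: taking x = −4 ∈ ℝ gives g(−4) = 256 = g(4) with −4 ≠ 4.

-4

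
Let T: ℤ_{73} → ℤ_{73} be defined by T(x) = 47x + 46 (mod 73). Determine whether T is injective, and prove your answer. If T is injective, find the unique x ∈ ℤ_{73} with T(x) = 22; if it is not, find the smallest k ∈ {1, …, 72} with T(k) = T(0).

If T(x_1) = T(x_2), then 47x_1 ≡ 47x_2 (mod 73). Because gcd(47, 73) = 1, we may cancel 47 to get x_1 ≡ x_2 (mod 73).
Thus T is injective.
We now compute 47⁻¹ mod 73 explicitly. Euclid's algorithm: 73 = 1·47 + 26, 47 = 1·26 + 21, 26 = 1·21 + 5, 21 = 4·5 + 1; back-substituting gives 1 = 14·47 − 9·73, so 47⁻¹ ≡ 14 (mod 73).
Since T is injective, we find T⁻¹(22): we need 47x ≡ 22 − 46 ≡ 49 (mod 73). Using 47⁻¹ = 14: x ≡ 14·49 = 686 = 9·73 + 29, so x = 29.
Check: T(29) = 47·29 + 46 = 1409 = 19·73 + 22 ≡ 22 (mod 73).

29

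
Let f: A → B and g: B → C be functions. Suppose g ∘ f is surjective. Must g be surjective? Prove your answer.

surjective

Let c ∈ C. Since g ∘ f is surjective, some a ∈ A has g(f(a)) = c. Then b = f(a) ∈ B satisfies g(b) = c. So g is surjective.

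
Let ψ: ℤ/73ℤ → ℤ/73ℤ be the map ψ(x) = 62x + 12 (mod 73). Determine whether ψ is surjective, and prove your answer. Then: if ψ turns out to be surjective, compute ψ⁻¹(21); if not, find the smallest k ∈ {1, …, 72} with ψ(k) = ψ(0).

By definition, ψ is surjective if every y in the codomain equals ψ(x) for some x in the domain.
Since gcd(62, 73) = 1, 62 is invertible modulo 73. Euclid's algorithm: 73 = 1·62 + 11, 62 = 5·11 + 7, 11 = 1·7 + 4, 7 = 1·4 + 3, 4 = 1·3 + 1; back-substituting gives 1 = 53·62 − 45·73, so 62⁻¹ ≡ 53 (mod 73).
Then y ↦ 53(y − 12) is a two-sided inverse to ψ, so every y ∈ ℤ/73ℤ has a preimage.
So ψ is surjective.
Since ψ is surjective, we find ψ⁻¹(21): we need 62x ≡ 21 − 12 ≡ 9 (mod 73). Using 62⁻¹ = 53: x ≡ 53·9 = 477 = 6·73 + 39, so x = 39.
Check: ψ(39) = 62·39 + 12 = 2430 = 33·73 + 21 ≡ 21 (mod 73).

39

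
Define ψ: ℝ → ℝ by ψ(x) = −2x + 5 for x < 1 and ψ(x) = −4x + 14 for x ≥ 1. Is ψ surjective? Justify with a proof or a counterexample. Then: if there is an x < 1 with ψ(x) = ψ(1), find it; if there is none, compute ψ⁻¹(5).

-5/2

Both pieces are strictly decreasing (slopes −2 and −4), so each is injective on its own interval.
The left piece maps (−∞, 1) onto (3, ∞); the right piece maps [1, ∞) onto (−∞, 10].
The union (3, ∞) ∪ (−∞, 10] covers ℝ, so ψ is surjective.
For the follow-up: the images overlap, so an x < 1 with ψ(x) = ψ(1) exists. ψ(1) = 10; solving −2x + 5 = 10 for x < 1 gives x = (10 − 5)/(−2) = −5/2.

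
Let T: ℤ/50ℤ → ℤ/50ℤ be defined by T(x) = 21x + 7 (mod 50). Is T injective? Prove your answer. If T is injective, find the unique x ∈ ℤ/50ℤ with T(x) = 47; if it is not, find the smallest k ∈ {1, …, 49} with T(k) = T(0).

40

If T(a) = T(b), then 21a ≡ 21b (mod 50). Because gcd(21, 50) = 1, we may cancel 21 to get a ≡ b (mod 50).
Hence T is injective.
We now compute 21⁻¹ mod 50 explicitly. Euclid's algorithm: 50 = 2·21 + 8, 21 = 2·8 + 5, 8 = 1·5 + 3, 5 = 1·3 + 2, 3 = 1·2 + 1; back-substituting gives 1 = 31·21 − 13·50, so 21⁻¹ ≡ 31 (mod 50).
Since T is injective, we compute T⁻¹(47): solve 21x + 7 ≡ 47 (mod 50), i.e. 21x ≡ 40 (mod 50).
Multiplying by 21⁻¹ = 31 gives x ≡ 31·40 = 1240 = 24·50 + 40 ≡ 40 (mod 50).
Check: T(40) = 21·40 + 7 = 847 = 16·50 + 47 ≡ 47 (mod 50).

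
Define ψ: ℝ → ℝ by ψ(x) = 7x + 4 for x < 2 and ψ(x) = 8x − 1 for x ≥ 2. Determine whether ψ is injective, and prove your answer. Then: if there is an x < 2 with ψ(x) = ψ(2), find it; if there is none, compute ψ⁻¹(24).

11/7

Both pieces are strictly increasing (slopes 7 and 8), so each is injective on its own interval.
The left piece maps (−∞, 2) onto (−∞, 18); the right piece maps [2, ∞) onto [15, ∞).
These images overlap. In particular ψ(2) = 15 (right piece), and solving 7x + 4 = 15 on the left piece gives x = 11/7 < 2.
So ψ(11/7) = ψ(2) with 11/7 ≠ 2, and ψ is not injective. This x = 11/7 is the requested value below 2.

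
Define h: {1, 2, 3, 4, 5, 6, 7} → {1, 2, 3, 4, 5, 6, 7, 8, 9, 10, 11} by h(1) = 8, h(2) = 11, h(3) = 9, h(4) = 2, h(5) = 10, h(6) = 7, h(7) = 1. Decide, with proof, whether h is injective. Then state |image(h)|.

7

The values h(1), …, h(7) are 8, 11, 9, 2, 10, 7, 1 — all distinct.
So h(s) = h(t) only when s = t, and h is injective.
The image of h is {1, 2, 7, 8, 9, 10, 11}, which has 7 elements.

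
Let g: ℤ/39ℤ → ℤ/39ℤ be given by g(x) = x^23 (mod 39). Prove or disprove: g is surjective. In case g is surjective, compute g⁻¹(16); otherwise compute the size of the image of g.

Computing x^23 mod 39 for each x (by repeated squaring, reducing mod 39 at every step), the values g(0), g(1), …, g(38) are: 0, 1, 20, 9, 10, 8, 24, 28, 5, 3, 4, 32, 12, 13, 14, 33, 22, 23, 21, 37, 2, 18, 16, 17, 6, 25, 26, 27, 7, 35, 36, 34, 11, 15, 31, 29, 30, 19, 38.
Every element of ℤ/39ℤ appears exactly once in this list, so g is a bijection, and in particular surjective.
Since g is surjective, we read off the preimage of 16 from the same table: g(22) = 16, so g⁻¹(16) = 22.

22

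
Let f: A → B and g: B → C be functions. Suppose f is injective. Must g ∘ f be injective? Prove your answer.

No. Take A = B = C = {0, 1, 2}, f = identity (injective), and g(x) = 0 for every x.
Then (g ∘ f)(0) = 0 = (g ∘ f)(2) with 0 ≠ 2, so g ∘ f is not injective.

not injective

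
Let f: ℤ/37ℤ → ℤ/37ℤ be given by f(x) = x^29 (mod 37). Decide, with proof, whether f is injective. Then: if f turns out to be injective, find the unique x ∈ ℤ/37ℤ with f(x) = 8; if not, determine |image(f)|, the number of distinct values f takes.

23

Since 37 is prime, the nonzero elements of ℤ/37ℤ form a cyclic group of order 36.
As gcd(29, 36) = 1, raising to the 29th power is a bijection on this group: if x_1^29 ≡ x_2^29 then (x_1x_2^{−1})^29 = 1, and the only element of order dividing gcd(29, 36) = 1 is 1, so x_1 = x_2.
With f(0) = 0 this makes f injective on all of ℤ/37ℤ, hence bijective (finite equal-size domain and codomain). In particular f is injective.
Since f is injective, we find the preimage of 8. The inverse of x ↦ x^29 on (ℤ/37ℤ)^× is x ↦ x^5, because 29·5 = 145 = 4·36 + 1 ≡ 1 (mod 36) and x^{36} = 1 for x ≠ 0 (Fermat). So f⁻¹(8) = 8^5 mod 37.
Repeated squaring mod 37: 8^1 ≡ 8, 8^2 ≡ 8² = 64 ≡ 27, 8^4 ≡ 27² = 729 ≡ 26. Since 5 = 4 + 1, 8^5 ≡ 26·8: 26·8 = 208 ≡ 23. So 8^5 ≡ 23 (mod 37).
Hence f⁻¹(8) = 23.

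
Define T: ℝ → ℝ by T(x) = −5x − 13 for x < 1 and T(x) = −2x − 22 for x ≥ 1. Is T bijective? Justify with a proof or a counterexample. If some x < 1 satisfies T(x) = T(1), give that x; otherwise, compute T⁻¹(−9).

-4/5

Both pieces are strictly decreasing (slopes −5 and −2), so each is injective on its own interval.
The left piece maps (−∞, 1) onto (−18, ∞); the right piece maps [1, ∞) onto (−∞, −24].
The images leave a gap (−18 has no preimage), so T is not surjective, hence not bijective.
Because the two images are disjoint, no x < 1 has T(x) = T(1), so we compute T⁻¹(−9): −9 lies in (−18, ∞), so solve −5x − 13 = −9: x = (−9 + 13)/(−5) = −4/5.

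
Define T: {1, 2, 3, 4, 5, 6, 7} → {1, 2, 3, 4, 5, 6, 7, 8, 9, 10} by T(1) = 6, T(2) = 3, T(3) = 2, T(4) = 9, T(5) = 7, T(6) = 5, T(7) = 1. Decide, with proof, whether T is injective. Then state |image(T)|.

The values T(1), …, T(7) are 6, 3, 2, 9, 7, 5, 1 — all distinct.
So T(a) = T(b) only when a = b, and T is injective.
The image of T is {1, 2, 3, 5, 6, 7, 9}, which has 7 elements.

7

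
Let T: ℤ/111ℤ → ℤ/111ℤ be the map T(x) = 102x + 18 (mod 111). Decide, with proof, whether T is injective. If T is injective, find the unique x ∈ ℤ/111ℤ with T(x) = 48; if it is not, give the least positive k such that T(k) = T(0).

37

Recall: injectivity means: for all x_1, x_2 in the domain, T(x_1) = T(x_2) implies x_1 = x_2.
We have gcd(102, 111) = 3 > 1. Taking x_1 = 0 and x_2 = 37: T(0) = 18 and T(37) = 102·37 + 18 = 3792 ≡ 18 (mod 111).
So T(0) = T(37) while 0 ≠ 37, so T is not injective.
Since T is not injective, we find the least positive k with T(k) = T(0): this means 102k ≡ 0 (mod 111), i.e. 111 ∣ 102k. Since gcd(102, 111) = 3, dividing through by 3 this holds exactly when 37 ∣ 34k, and as gcd(34, 37) = 1, exactly when 37 ∣ k.
The smallest positive such k is 37.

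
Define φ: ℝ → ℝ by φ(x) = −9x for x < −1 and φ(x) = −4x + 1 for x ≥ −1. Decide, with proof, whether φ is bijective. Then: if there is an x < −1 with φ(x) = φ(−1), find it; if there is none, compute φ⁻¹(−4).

Both pieces are strictly decreasing (slopes −9 and −4), so each is injective on its own interval.
The left piece maps (−∞, −1) onto (9, ∞); the right piece maps [−1, ∞) onto (−∞, 5].
The images leave a gap (9 has no preimage), so φ is not surjective, hence not bijective.
Because the two images are disjoint, no x < −1 has φ(x) = φ(−1), so we compute φ⁻¹(−4): −4 lies in (−∞, 5], so solve −4x + 1 = −4: x = (−4 − 1)/(−4) = 5/4.

5/4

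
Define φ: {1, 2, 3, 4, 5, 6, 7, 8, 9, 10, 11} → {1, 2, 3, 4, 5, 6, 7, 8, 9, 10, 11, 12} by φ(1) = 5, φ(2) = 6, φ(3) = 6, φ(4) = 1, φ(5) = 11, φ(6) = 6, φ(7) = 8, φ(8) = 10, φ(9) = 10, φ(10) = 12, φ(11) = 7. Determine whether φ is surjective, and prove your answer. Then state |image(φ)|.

No element maps to 2, so φ is not surjective.
The image of φ is {1, 5, 6, 7, 8, 10, 11, 12}, which has 8 elements.

8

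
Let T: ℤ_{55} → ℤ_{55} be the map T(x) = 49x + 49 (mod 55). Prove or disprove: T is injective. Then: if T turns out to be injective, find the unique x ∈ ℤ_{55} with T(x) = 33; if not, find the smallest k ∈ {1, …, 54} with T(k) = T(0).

By definition, T is injective when T(s) = T(t) forces s = t.
If T(s) = T(t), then 49s ≡ 49t (mod 55). Because gcd(49, 55) = 1, we may cancel 49 to get s ≡ t (mod 55).
So T is injective.
We now compute 49⁻¹ mod 55 explicitly. Euclid's algorithm: 55 = 1·49 + 6, 49 = 8·6 + 1; back-substituting gives 1 = 9·49 − 8·55, so 49⁻¹ ≡ 9 (mod 55).
Since T is injective, we compute T⁻¹(33): solve 49x + 49 ≡ 33 (mod 55), i.e. 49x ≡ 39 (mod 55).
Multiplying by 49⁻¹ = 9 gives x ≡ 9·39 = 351 = 6·55 + 21 ≡ 21 (mod 55).
Check: T(21) = 49·21 + 49 = 1078 = 19·55 + 33 ≡ 33 (mod 55).

21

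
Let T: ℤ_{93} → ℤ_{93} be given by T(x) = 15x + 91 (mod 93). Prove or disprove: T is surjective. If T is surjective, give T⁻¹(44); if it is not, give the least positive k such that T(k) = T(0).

Since gcd(15, 93) = 3, we have 15x ≡ 0 (mod 3) for all x, so T(x) ≡ 1 (mod 3).
But 0 ≢ 1 (mod 3), so 0 ∈ ℤ_{93} has no preimage. Thus T is not surjective.
Since T is not surjective, we find the least positive k with T(k) = T(0): this means 15k ≡ 0 (mod 93), i.e. 93 ∣ 15k. Since gcd(15, 93) = 3, dividing through by 3 this holds exactly when 31 ∣ 5k, and as gcd(5, 31) = 1, exactly when 31 ∣ k.
The smallest positive such k is 31.

31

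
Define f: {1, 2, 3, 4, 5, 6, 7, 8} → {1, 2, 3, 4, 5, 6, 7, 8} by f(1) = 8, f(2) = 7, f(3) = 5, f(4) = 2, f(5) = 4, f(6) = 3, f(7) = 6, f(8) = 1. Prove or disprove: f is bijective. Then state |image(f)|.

The values 8, 7, 5, 2, 4, 3, 6, 1 are a permutation of {1, 2, 3, 4, 5, 6, 7, 8}: each element appears exactly once.
So f is injective and surjective, hence bijective.
The image of f is {1, 2, 3, 4, 5, 6, 7, 8}, which has 8 elements.

8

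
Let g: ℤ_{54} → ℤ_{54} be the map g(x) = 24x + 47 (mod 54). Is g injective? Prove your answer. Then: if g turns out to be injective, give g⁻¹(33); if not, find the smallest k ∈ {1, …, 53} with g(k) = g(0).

We have gcd(24, 54) = 6 > 1. Taking u = 0 and v = 9: g(0) = 47 and g(9) = 24·9 + 47 = 263 ≡ 47 (mod 54).
So g(0) = g(9) while 0 ≠ 9, so g is not injective.
Since g is not injective, we find the least positive k with g(k) = g(0): this means 24k ≡ 0 (mod 54), i.e. 54 ∣ 24k. Since gcd(24, 54) = 6, dividing through by 6 this holds exactly when 9 ∣ 4k, and as gcd(4, 9) = 1, exactly when 9 ∣ k.
The smallest positive such k is 9.

9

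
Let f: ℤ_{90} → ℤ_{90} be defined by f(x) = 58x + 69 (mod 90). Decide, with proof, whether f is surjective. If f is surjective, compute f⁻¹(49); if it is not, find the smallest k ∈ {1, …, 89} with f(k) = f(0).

Since gcd(58, 90) = 2, we have 58x ≡ 0 (mod 2) for all x, so f(x) ≡ 1 (mod 2).
But 0 ≢ 1 (mod 2), so 0 ∈ ℤ_{90} has no preimage. Therefore f is not surjective.
Since f is not surjective, we find the least positive k with f(k) = f(0): this means 58k ≡ 0 (mod 90), i.e. 90 ∣ 58k. Since gcd(58, 90) = 2, dividing through by 2 this holds exactly when 45 ∣ 29k, and as gcd(29, 45) = 1, exactly when 45 ∣ k.
The smallest positive such k is 45.

45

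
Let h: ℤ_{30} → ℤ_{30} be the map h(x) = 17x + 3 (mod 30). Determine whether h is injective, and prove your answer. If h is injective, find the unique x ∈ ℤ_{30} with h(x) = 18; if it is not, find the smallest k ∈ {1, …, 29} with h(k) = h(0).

Recall that h is injective when h(x_1) = h(x_2) forces x_1 = x_2.
Suppose h(x_1) = h(x_2) in ℤ_{30}. Then 17x_1 + 3 ≡ 17x_2 + 3 (mod 30), thus 17(x_1 − x_2) ≡ 0 (mod 30).
Since gcd(17, 30) = 1, 17 is invertible modulo 30, so x_1 − x_2 ≡ 0 (mod 30), i.e. x_1 = x_2.
Thus h is injective.
We now compute 17⁻¹ mod 30 explicitly. Euclid's algorithm: 30 = 1·17 + 13, 17 = 1·13 + 4, 13 = 3·4 + 1; back-substituting gives 1 = 23·17 − 13·30, so 17⁻¹ ≡ 23 (mod 30).
Since h is injective, we compute h⁻¹(18): solve 17x + 3 ≡ 18 (mod 30), i.e. 17x ≡ 15 (mod 30).
Multiplying by 17⁻¹ = 23 gives x ≡ 23·15 = 345 = 11·30 + 15 ≡ 15 (mod 30).
Check: h(15) = 17·15 + 3 = 258 = 8·30 + 18 ≡ 18 (mod 30).

15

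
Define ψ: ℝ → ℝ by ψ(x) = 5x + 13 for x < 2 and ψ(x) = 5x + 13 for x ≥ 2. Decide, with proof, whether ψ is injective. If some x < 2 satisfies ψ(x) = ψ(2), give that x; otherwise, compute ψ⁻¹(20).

7/5

Both pieces are strictly increasing (slopes 5 and 5), so each is injective on its own interval.
The left piece maps (−∞, 2) onto (−∞, 23); the right piece maps [2, ∞) onto [23, ∞).
These images are disjoint, so no value is attained by both pieces. Hence ψ is injective.
Because the two images are disjoint, no x < 2 has ψ(x) = ψ(2), so we compute ψ⁻¹(20): 20 lies in (−∞, 23), so solve 5x + 13 = 20: x = (20 − 13)/5 = 7/5.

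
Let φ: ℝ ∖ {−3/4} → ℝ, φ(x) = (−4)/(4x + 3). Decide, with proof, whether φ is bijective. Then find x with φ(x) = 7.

-25/28

If φ(x) = 0, cross-multiplying gives 4(−4) = 0(4x + 3), which simplifies to −16 = 0 — false.  So 0 has no preimage and φ is not surjective.
Therefore φ is not bijective.
Solving φ(x) = 7: cross-multiplying gives −4 = 7(4x + 3), which rearranges to −28x = 25, so x = −25/28.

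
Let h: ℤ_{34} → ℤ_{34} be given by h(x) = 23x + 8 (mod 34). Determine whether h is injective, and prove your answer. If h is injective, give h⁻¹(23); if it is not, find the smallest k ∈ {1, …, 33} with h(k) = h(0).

11

If h(a) = h(b), then 23a ≡ 23b (mod 34). Because gcd(23, 34) = 1, we may cancel 23 to get a ≡ b (mod 34).
So h is injective.
We now compute 23⁻¹ mod 34 explicitly. Euclid's algorithm: 34 = 1·23 + 11, 23 = 2·11 + 1; back-substituting gives 1 = 3·23 − 2·34, so 23⁻¹ ≡ 3 (mod 34).
Since h is injective, we find h⁻¹(23): we need 23x ≡ 23 − 8 ≡ 15 (mod 34). Using 23⁻¹ = 3: x ≡ 3·15 = 45 = 1·34 + 11, so x = 11.
Check: h(11) = 23·11 + 8 = 261 = 7·34 + 23 ≡ 23 (mod 34).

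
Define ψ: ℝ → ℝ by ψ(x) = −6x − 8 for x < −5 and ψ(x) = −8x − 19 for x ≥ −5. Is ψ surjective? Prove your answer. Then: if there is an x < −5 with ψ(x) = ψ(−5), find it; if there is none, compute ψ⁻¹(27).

Both pieces are strictly decreasing (slopes −6 and −8), so each is injective on its own interval.
The left piece maps (−∞, −5) onto (22, ∞); the right piece maps [−5, ∞) onto (−∞, 21].
The union (22, ∞) ∪ (−∞, 21] omits the interval between 22 and 21; in particular 22 has no preimage. So ψ is not surjective.
Because the two images are disjoint, no x < −5 has ψ(x) = ψ(−5), so we compute ψ⁻¹(27): 27 lies in (22, ∞), so solve −6x − 8 = 27: x = (27 + 8)/(−6) = −35/6.

-35/6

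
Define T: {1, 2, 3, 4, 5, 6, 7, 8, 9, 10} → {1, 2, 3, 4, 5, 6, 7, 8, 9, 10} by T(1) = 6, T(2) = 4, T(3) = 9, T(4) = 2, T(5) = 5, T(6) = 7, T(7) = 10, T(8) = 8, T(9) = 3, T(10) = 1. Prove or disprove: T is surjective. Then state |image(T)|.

Every element of the codomain has a preimage: 1 = T(10), 2 = T(4), 3 = T(9), 4 = T(2), 5 = T(5), 6 = T(1), 7 = T(6), 8 = T(8), 9 = T(3), 10 = T(7).
Therefore T is surjective.
The image of T is {1, 2, 3, 4, 5, 6, 7, 8, 9, 10}, which has 10 elements.

10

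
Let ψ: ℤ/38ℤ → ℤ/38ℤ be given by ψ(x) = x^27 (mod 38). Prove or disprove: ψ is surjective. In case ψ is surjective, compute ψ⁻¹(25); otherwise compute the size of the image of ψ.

6

ψ(1) = 1^27 = 1.
ψ(5): Repeated squaring mod 38: 5^1 ≡ 5, 5^2 ≡ 5² = 25, 5^4 ≡ 25² = 625 ≡ 17, 5^8 ≡ 17² = 289 ≡ 23, 5^16 ≡ 23² = 529 ≡ 35. Since 27 = 16 + 8 + 2 + 1, 5^27 ≡ 35·23·25·5: 35·23 = 805 ≡ 7, then 7·25 = 175 ≡ 23, then 23·5 = 115 ≡ 1. So 5^27 ≡ 1 (mod 38).
So ψ(1) = ψ(5) = 1 while 1 ≠ 5, thus ψ is not injective.
A non-injective map from the 38-element set ℤ/38ℤ to itself takes at most 37 distinct values, so it cannot be surjective. Hence ψ is not surjective.
Since ψ is not surjective, we determine |image(ψ)|. Computing x^27 mod 38 for each x (by repeated squaring, reducing mod 38 at every step), the values ψ(0), ψ(1), …, ψ(37) are: 0, 1, 18, 37, 20, 1, 20, 1, 18, 1, 18, 1, 18, 37, 18, 37, 20, 1, 18, 19, 20, 37, 18, 1, 20, 1, 20, 37, 20, 37, 20, 37, 18, 37, 18, 1, 20, 37.
The distinct values are {0, 1, 18, 19, 20, 37}; there are 6 of them.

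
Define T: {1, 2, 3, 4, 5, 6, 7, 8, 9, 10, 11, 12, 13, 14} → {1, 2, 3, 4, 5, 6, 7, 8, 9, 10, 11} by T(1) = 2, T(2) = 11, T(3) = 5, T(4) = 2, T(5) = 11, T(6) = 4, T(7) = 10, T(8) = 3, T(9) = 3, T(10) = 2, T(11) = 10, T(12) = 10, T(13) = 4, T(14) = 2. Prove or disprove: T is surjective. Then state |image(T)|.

No element maps to 1, so T is not surjective.
The image of T is {2, 3, 4, 5, 10, 11}, which has 6 elements.

6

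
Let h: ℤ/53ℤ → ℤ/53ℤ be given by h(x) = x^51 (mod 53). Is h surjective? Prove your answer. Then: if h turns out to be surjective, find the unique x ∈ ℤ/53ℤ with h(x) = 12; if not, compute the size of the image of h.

Since 53 is prime, the nonzero elements of ℤ/53ℤ form a cyclic group of order 52.
As gcd(51, 52) = 1, raising to the 51st power is a bijection on this group: if x_1^51 ≡ x_2^51 then (x_1x_2^{−1})^51 = 1, and the only element of order dividing gcd(51, 52) = 1 is 1, so x_1 = x_2.
With h(0) = 0 this makes h injective on all of ℤ/53ℤ, hence bijective (finite equal-size domain and codomain). In particular h is surjective.
Since h is surjective, we find the preimage of 12. The inverse of x ↦ x^51 on (ℤ/53ℤ)^× is x ↦ x^51, because 51·51 = 2601 = 50·52 + 1 ≡ 1 (mod 52) and x^{52} = 1 for x ≠ 0 (Fermat). So h⁻¹(12) = 12^51 mod 53.
Repeated squaring mod 53: 12^1 ≡ 12, 12^2 ≡ 12² = 144 ≡ 38, 12^4 ≡ 38² = 1444 ≡ 13, 12^8 ≡ 13² = 169 ≡ 10, 12^16 ≡ 10² = 100 ≡ 47, 12^32 ≡ 47² = 2209 ≡ 36. Since 51 = 32 + 16 + 2 + 1, 12^51 ≡ 36·47·38·12: 36·47 = 1692 ≡ 49, then 49·38 = 1862 ≡ 7, then 7·12 = 84 ≡ 31. So 12^51 ≡ 31 (mod 53).
Hence h⁻¹(12) = 31.

31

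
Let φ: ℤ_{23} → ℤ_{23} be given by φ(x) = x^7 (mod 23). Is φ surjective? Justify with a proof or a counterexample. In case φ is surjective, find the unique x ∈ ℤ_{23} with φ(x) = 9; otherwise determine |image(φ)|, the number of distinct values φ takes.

13

Since 23 is prime, the nonzero elements of ℤ_{23} form a cyclic group of order 22.
As gcd(7, 22) = 1, raising to the 7th power is a bijection on this group: if u^7 ≡ v^7 then (uv^{−1})^7 = 1, and the only element of order dividing gcd(7, 22) = 1 is 1, so u = v.
With φ(0) = 0 this makes φ injective on all of ℤ_{23}, hence bijective (finite equal-size domain and codomain). In particular φ is surjective.
Since φ is surjective, we find the preimage of 9. The inverse of x ↦ x^7 on (ℤ_{23})^× is x ↦ x^19, because 7·19 = 133 = 6·22 + 1 ≡ 1 (mod 22) and x^{22} = 1 for x ≠ 0 (Fermat). So φ⁻¹(9) = 9^19 mod 23.
Repeated squaring mod 23: 9^1 ≡ 9, 9^2 ≡ 9² = 81 ≡ 12, 9^4 ≡ 12² = 144 ≡ 6, 9^8 ≡ 6² = 36 ≡ 13, 9^16 ≡ 13² = 169 ≡ 8. Since 19 = 16 + 2 + 1, 9^19 ≡ 8·12·9: 8·12 = 96 ≡ 4, then 4·9 = 36 ≡ 13. So 9^19 ≡ 13 (mod 23).
Hence φ⁻¹(9) = 13.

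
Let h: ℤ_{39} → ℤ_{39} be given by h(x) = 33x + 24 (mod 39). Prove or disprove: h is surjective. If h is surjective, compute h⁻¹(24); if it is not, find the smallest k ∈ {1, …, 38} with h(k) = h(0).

13

Since gcd(33, 39) = 3, we have 33x ≡ 0 (mod 3) for all x, so h(x) ≡ 0 (mod 3).
But 1 ≢ 0 (mod 3), so 1 ∈ ℤ_{39} has no preimage. Therefore h is not surjective.
Since h is not surjective, we find the least positive k with h(k) = h(0): this means 33k ≡ 0 (mod 39), i.e. 39 ∣ 33k. Since gcd(33, 39) = 3, dividing through by 3 this holds exactly when 13 ∣ 11k, and as gcd(11, 13) = 1, exactly when 13 ∣ k.
The smallest positive such k is 13.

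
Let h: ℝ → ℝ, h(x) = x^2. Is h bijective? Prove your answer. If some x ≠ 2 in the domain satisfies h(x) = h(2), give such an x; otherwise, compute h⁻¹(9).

-2

h(2) = 4 = (−2)^2 = h(−2) (since 2 is even), with 2 ≠ −2. So h is not injective, hence not bijective.
For the follow-up, such an x exists: taking x = −2 ∈ ℝ gives h(−2) = 4 = h(2) with −2 ≠ 2.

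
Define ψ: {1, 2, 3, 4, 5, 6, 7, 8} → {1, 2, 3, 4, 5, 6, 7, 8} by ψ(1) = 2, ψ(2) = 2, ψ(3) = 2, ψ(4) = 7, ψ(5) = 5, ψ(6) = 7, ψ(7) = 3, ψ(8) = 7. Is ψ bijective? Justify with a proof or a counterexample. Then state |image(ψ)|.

ψ(1) = 2 = ψ(2) with 1 ≠ 2, so ψ is not injective, hence not bijective.
The image of ψ is {2, 3, 5, 7}, which has 4 elements.

4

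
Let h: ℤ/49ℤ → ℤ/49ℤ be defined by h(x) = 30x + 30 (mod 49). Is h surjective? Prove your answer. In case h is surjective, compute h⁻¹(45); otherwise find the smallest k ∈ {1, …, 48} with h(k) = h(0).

25

Recall: h is surjective if every y in the codomain equals h(x) for some x in the domain.
Since gcd(30, 49) = 1, 30 is invertible modulo 49. Euclid's algorithm: 49 = 1·30 + 19, 30 = 1·19 + 11, 19 = 1·11 + 8, 11 = 1·8 + 3, 8 = 2·3 + 2, 3 = 1·2 + 1; back-substituting gives 1 = 18·30 − 11·49, so 30⁻¹ ≡ 18 (mod 49).
Then y ↦ 18(y − 30) is a two-sided inverse to h, so every y ∈ ℤ/49ℤ has a preimage.
Hence h is surjective.
Since h is surjective, we compute h⁻¹(45): solve 30x + 30 ≡ 45 (mod 49), i.e. 30x ≡ 15 (mod 49).
Multiplying by 30⁻¹ = 18 gives x ≡ 18·15 = 270 = 5·49 + 25 ≡ 25 (mod 49).
Check: h(25) = 30·25 + 30 = 780 = 15·49 + 45 ≡ 45 (mod 49).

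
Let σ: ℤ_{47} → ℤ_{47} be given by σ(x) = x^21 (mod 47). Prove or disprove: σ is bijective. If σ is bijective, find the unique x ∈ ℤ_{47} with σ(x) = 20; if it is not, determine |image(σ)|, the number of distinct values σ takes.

Since 47 is prime, the nonzero elements of ℤ_{47} form a cyclic group of order 46.
As gcd(21, 46) = 1, raising to the 21st power is a bijection on this group: if s^21 ≡ t^21 then (st^{−1})^21 = 1, and the only element of order dividing gcd(21, 46) = 1 is 1, so s = t.
With σ(0) = 0 this makes σ injective on all of ℤ_{47}, hence bijective (finite equal-size domain and codomain). In particular σ is bijective.
Since σ is bijective, we find the preimage of 20. The inverse of x ↦ x^21 on (ℤ_{47})^× is x ↦ x^11, because 21·11 = 231 = 5·46 + 1 ≡ 1 (mod 46) and x^{46} = 1 for x ≠ 0 (Fermat). So σ⁻¹(20) = 20^11 mod 47.
Repeated squaring mod 47: 20^1 ≡ 20, 20^2 ≡ 20² = 400 ≡ 24, 20^4 ≡ 24² = 576 ≡ 12, 20^8 ≡ 12² = 144 ≡ 3. Since 11 = 8 + 2 + 1, 20^11 ≡ 3·24·20: 3·24 = 72 ≡ 25, then 25·20 = 500 ≡ 30. So 20^11 ≡ 30 (mod 47).
Hence σ⁻¹(20) = 30.

30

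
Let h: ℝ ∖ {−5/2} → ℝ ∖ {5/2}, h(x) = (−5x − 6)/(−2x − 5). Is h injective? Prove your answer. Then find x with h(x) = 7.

-29/9

Suppose h(a) = h(b). Cross-multiplying: (−5a − 6)(−2b − 5) = (−5b − 6)(−2a − 5).
Expanding both sides and cancelling the symmetric terms leaves 13·(a − b) = 0. Since 13 ≠ 0, a = b. So h is injective.
Solving h(x) = 7: cross-multiplying gives −5x − 6 = 7(−2x − 5), which rearranges to 9x = −29, so x = −29/9.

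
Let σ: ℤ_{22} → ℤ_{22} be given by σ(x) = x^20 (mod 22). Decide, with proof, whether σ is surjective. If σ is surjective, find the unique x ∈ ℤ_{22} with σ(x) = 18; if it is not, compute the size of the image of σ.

4

σ(1) = 1^20 = 1.
σ(3): Repeated squaring mod 22: 3^1 ≡ 3, 3^2 ≡ 3² = 9, 3^4 ≡ 9² = 81 ≡ 15, 3^8 ≡ 15² = 225 ≡ 5, 3^16 ≡ 5² = 25 ≡ 3. Since 20 = 16 + 4, 3^20 ≡ 3·15: 3·15 = 45 ≡ 1. So 3^20 ≡ 1 (mod 22).
So σ(1) = σ(3) = 1 while 1 ≠ 3, so σ is not injective.
A non-injective map from the 22-element set ℤ_{22} to itself takes at most 21 distinct values, so it cannot be surjective. Hence σ is not surjective.
Since σ is not surjective, we determine |image(σ)|. Computing x^20 mod 22 for each x (by repeated squaring, reducing mod 22 at every step), the values σ(0), σ(1), …, σ(21) are: 0, 1, 12, 1, 12, 1, 12, 1, 12, 1, 12, 11, 12, 1, 12, 1, 12, 1, 12, 1, 12, 1.
The distinct values are {0, 1, 11, 12}; there are 4 of them.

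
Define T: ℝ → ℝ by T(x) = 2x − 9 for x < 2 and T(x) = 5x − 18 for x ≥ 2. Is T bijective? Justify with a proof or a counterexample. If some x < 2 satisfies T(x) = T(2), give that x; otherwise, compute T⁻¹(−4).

Both pieces are strictly increasing (slopes 2 and 5), so each is injective on its own interval.
The left piece maps (−∞, 2) onto (−∞, −5); the right piece maps [2, ∞) onto [−8, ∞).
These images overlap. In particular T(2) = −8 (right piece), and solving 2x − 9 = −8 on the left piece gives x = 1/2 < 2.
So T(1/2) = T(2) with 1/2 ≠ 2, and T is not injective, hence not bijective. This x = 1/2 is the requested value below 2.

1/2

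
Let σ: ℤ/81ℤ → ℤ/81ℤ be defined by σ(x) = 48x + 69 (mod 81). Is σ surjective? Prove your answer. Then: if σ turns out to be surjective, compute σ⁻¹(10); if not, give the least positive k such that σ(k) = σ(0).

27

Recall: σ is surjective if every y in the codomain equals σ(x) for some x in the domain.
Since gcd(48, 81) = 3, we have 48x ≡ 0 (mod 3) for all x, so σ(x) ≡ 0 (mod 3).
But 1 ≢ 0 (mod 3), so 1 ∈ ℤ/81ℤ has no preimage. Thus σ is not surjective.
Since σ is not surjective, we find the least positive k with σ(k) = σ(0): this means 48k ≡ 0 (mod 81), i.e. 81 ∣ 48k. Since gcd(48, 81) = 3, dividing through by 3 this holds exactly when 27 ∣ 16k, and as gcd(16, 27) = 1, exactly when 27 ∣ k.
The smallest positive such k is 27.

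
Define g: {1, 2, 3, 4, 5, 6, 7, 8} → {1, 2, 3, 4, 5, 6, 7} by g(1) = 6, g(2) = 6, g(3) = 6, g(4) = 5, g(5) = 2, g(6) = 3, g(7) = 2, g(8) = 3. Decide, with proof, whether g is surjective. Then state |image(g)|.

4

No element maps to 1, so g is not surjective.
The image of g is {2, 3, 5, 6}, which has 4 elements.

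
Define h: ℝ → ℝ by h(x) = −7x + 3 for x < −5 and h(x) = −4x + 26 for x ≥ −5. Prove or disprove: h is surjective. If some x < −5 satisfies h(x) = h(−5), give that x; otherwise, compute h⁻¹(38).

Both pieces are strictly decreasing (slopes −7 and −4), so each is injective on its own interval.
The left piece maps (−∞, −5) onto (38, ∞); the right piece maps [−5, ∞) onto (−∞, 46].
The union (38, ∞) ∪ (−∞, 46] covers ℝ, so h is surjective.
For the follow-up: the images overlap, so an x < −5 with h(x) = h(−5) exists. h(−5) = 46; solving −7x + 3 = 46 for x < −5 gives x = (46 − 3)/(−7) = −43/7.

-43/7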